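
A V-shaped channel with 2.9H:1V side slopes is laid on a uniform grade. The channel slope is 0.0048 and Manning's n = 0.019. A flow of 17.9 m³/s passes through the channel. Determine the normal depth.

y_n = 1.47 m

Manning's equation rearranged: A R^(2/3) = nQ / (1·√S) = 0.019 × 17.9 / (√0.0048) = 4.909.
Try y = 1.63 m: A R^(2/3) = 6.476 — too large.
Try y = 1.2 m: A R^(2/3) = 2.862 — too small.
Try y = 1.47 m: A R^(2/3) = 4.916 — close enough.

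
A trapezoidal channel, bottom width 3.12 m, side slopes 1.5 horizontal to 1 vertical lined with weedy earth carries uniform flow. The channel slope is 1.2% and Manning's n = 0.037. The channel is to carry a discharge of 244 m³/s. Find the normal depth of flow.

y_n = 4.63 m

Manning's equation rearranged: A R^(2/3) = nQ / (1·√S) = 0.037 × 244 / (√0.012) = 82.41.
Try y = 3.2 m: A R^(2/3) = 36.51 — short.
Try y = 5.23 m: A R^(2/3) = 108.7 — over.
Try y = 4.63 m: A R^(2/3) = 82.42 — matches.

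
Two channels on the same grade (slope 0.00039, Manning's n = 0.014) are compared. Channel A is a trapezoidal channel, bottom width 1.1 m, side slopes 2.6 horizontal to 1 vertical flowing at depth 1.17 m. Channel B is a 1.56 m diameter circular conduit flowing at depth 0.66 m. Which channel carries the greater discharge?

Channel A: With bottom width b = 1.1 m and side slope z = 2.6: A = (b + zy)y = (1.1 + 2.6×1.17)×1.17 = 4.846 m²; P = b + 2y√(1+z²) = 1.1 + 2×1.17×2.786 = 7.618 m. Hydraulic radius R = A/P = 4.846/7.618 = 0.6361 m. Q_A = (1/0.014)·4.846·0.6361^(2/3)·√0.00039 = 5.056 m³/s.
Channel B: For a circular section of diameter D = 1.56 m at depth y = 0.66 m, the central angle is θ = 2 arccos(1 − 2y/D) = 2.833 rad. Then A = (D²/8)(θ − sin θ) = 0.7692 m² and P = Dθ/2 = 2.209 m. Hydraulic radius R = A/P = 0.7692/2.209 = 0.3481 m. Q_B = (1/0.014)·0.7692·0.3481^(2/3)·√0.00039 = 0.537 m³/s.
Q_A = 5.056 m³/s vs Q_B = 0.537 m³/s, so channel A carries more.

channel A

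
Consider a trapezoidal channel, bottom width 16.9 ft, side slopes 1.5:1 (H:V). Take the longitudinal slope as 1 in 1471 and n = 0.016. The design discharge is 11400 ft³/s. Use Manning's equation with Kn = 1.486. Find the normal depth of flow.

y_n = 20.4 ft

Manning's equation rearranged: A R^(2/3) = nQ / (1.486·√S) = 0.016 × 11400 / (1.486 × √0.0006798) = 4708.
At y = 24.8 ft: A R^(2/3) = 7272 — high.
At y = 14.7 ft: A R^(2/3) = 2327 — low.
At y = 20.4 ft: A R^(2/3) = 4709 — matches.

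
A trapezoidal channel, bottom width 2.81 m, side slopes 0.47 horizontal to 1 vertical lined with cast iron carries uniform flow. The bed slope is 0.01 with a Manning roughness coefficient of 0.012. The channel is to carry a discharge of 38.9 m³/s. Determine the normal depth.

y_n = 1.48 m

Manning's equation rearranged: A R^(2/3) = nQ / (1·√S) = 0.012 × 38.9 / (√0.01) = 4.668.
At y = 1.86 m: A R^(2/3) = 6.808 — high.
At y = 1.13 m: A R^(2/3) = 3.009 — low.
At y = 1.48 m: A R^(2/3) = 4.667 — close enough.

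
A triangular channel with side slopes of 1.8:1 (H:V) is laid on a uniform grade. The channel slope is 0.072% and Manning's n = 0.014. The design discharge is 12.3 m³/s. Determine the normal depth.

Manning's equation rearranged: A R^(2/3) = nQ / (1·√S) = 0.014 × 12.3 / (√0.00072) = 6.418.
At y = 2.22 m: A R^(2/3) = 8.695 — high.
At y = 1.51 m: A R^(2/3) = 3.111 — low.
At y = 1.98 m: A R^(2/3) = 6.408 — matches.

y_n = 1.98 m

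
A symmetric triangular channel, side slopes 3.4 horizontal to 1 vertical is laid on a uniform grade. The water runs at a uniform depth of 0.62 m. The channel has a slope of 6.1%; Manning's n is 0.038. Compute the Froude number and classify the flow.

For a triangular section with side slope z = 3.4: A = zy² = 3.4×0.62² = 1.307 m²; P = 2y√(1+z²) = 2×0.62×3.544 = 4.395 m.
Hydraulic radius R = A/P = 1.307/4.395 = 0.2974 m.
V = (1/n) R^(2/3) √S = (1/0.038) × 0.2974^(2/3) × √0.061 = 2.896 m/s. Hydraulic depth D_h = A/T = 1.307/4.216 = 0.31 m.
Froude number Fr = V/√(g·D_h) = 2.896/√(9.81×0.31) = 1.66, which is greater than 1, so the flow is supercritical.

supercritical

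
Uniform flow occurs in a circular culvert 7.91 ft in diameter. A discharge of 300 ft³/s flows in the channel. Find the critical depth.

At critical depth, Q² T / (g A³) = 1, i.e. A³/T = Q²/g = 300²/32.2 = 2795.
At y = 3 ft: A³/T = 650.3 — short.
At y = 4.94 ft: A³/T = 4391 — over.
At y = 4.39 ft: A³/T = 2793 — ≈ 2795.

y_c = 4.39 ft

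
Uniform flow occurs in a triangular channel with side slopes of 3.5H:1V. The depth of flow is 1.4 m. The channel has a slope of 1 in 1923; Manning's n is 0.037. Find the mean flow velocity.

For a triangular section with side slope z = 3.5: A = zy² = 3.5×1.4² = 6.86 m²; P = 2y√(1+z²) = 2×1.4×3.64 = 10.19 m.
Hydraulic radius R = A/P = 6.86/10.19 = 0.6731 m.
From Manning's equation, V = (1/n) R^(2/3) S^(1/2) = (1/0.037) × 0.6731^(2/3) × 0.00052^(1/2) = 0.473 m/s.

V = 0.473 m/s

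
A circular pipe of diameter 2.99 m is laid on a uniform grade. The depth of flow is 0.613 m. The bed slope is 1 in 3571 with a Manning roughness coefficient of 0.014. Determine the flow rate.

For a circular section of diameter D = 2.99 m at depth y = 0.613 m, the central angle is θ = 2 arccos(1 − 2y/D) = 1.88 rad. Then A = (D²/8)(θ − sin θ) = 1.036 m² and P = Dθ/2 = 2.81 m.
Hydraulic radius R = A/P = 1.036/2.81 = 0.3686 m.
Manning's equation: Q = (1/n) A R^(2/3) S^(1/2) = (1/0.014) × 1.036 × 0.3686^(2/3) × 0.00028^(1/2) = 0.636 m³/s.

Q = 0.636 m³/s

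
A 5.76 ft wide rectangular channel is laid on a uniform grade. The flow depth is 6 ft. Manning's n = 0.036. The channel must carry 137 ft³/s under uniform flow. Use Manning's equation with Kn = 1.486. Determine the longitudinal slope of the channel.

Flow area A = b·y = 5.76 × 6 = 34.56 ft². Wetted perimeter P = b + 2y = 5.76 + 2×6 = 17.76 ft.
Hydraulic radius R = A/P = 34.56/17.76 = 1.946 ft.
From Manning's equation, S = [nQ / (1.486 A R^(2/3))]² = [0.036 × 137 / (1.486 × 34.56 × 1.946^(2/3))]² = 0.0038.

S = 0.0038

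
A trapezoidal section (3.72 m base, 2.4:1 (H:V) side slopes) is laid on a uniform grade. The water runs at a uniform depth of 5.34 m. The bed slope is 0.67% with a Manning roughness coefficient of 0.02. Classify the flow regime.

With bottom width b = 3.72 m and side slope z = 2.4: A = (b + zy)y = (3.72 + 2.4×5.34)×5.34 = 88.3 m²; P = b + 2y√(1+z²) = 3.72 + 2×5.34×2.6 = 31.49 m.
Hydraulic radius R = A/P = 88.3/31.49 = 2.804 m.
V = (1/n) R^(2/3) √S = (1/0.02) × 2.804^(2/3) × √0.0067 = 8.139 m/s. Hydraulic depth D_h = A/T = 88.3/29.35 = 3.008 m.
Froude number Fr = V/√(g·D_h) = 8.139/√(9.81×3.008) = 1.5, which is greater than 1, so the flow is supercritical.

supercritical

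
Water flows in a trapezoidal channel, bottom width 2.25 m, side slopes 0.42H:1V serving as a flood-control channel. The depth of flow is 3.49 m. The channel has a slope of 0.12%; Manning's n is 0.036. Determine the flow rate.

With bottom width b = 2.25 m and side slope z = 0.42: A = (b + zy)y = (2.25 + 0.42×3.49)×3.49 = 12.97 m²; P = b + 2y√(1+z²) = 2.25 + 2×3.49×1.085 = 9.821 m.
Hydraulic radius R = A/P = 12.97/9.821 = 1.32 m.
Manning's equation: Q = (1/n) A R^(2/3) S^(1/2) = (1/0.036) × 12.97 × 1.32^(2/3) × 0.0012^(1/2) = 15 m³/s.

Q = 15 m³/s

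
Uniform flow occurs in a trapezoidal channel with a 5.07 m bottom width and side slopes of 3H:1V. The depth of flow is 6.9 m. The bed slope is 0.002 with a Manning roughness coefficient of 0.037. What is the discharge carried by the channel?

With bottom width b = 5.07 m and side slope z = 3: A = (b + zy)y = (5.07 + 3×6.9)×6.9 = 177.8 m²; P = b + 2y√(1+z²) = 5.07 + 2×6.9×3.162 = 48.71 m.
Hydraulic radius R = A/P = 177.8/48.71 = 3.65 m.
Manning's equation: Q = (1/n) A R^(2/3) S^(1/2) = (1/0.037) × 177.8 × 3.65^(2/3) × 0.002^(1/2) = 510 m³/s.

Q = 510 m³/s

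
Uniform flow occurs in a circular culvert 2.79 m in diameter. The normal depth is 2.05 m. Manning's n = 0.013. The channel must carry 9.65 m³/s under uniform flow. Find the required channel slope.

S = 0.000859

For a circular section of diameter D = 2.79 m at depth y = 2.05 m, the central angle is θ = 2 arccos(1 − 2y/D) = 4.119 rad. Then A = (D²/8)(θ − sin θ) = 4.815 m² and P = Dθ/2 = 5.746 m.
Hydraulic radius R = A/P = 4.815/5.746 = 0.8379 m.
From Manning's equation, S = [nQ / (1 A R^(2/3))]² = [0.013 × 9.65 / (1 × 4.815 × 0.8379^(2/3))]² = 0.000859.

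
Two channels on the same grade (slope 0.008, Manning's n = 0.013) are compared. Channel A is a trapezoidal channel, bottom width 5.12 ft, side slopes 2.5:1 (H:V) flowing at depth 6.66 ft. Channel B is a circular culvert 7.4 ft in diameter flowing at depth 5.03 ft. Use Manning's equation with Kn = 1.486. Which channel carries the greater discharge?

Channel A: With bottom width b = 5.12 ft and side slope z = 2.5: A = (b + zy)y = (5.12 + 2.5×6.66)×6.66 = 145 ft²; P = b + 2y√(1+z²) = 5.12 + 2×6.66×2.693 = 40.99 ft. Hydraulic radius R = A/P = 145/40.99 = 3.538 ft. Q_A = (1.486/0.013)·145·3.538^(2/3)·√0.008 = 3442 ft³/s.
Channel B: For a circular section of diameter D = 7.4 ft at depth y = 5.03 ft, the central angle is θ = 2 arccos(1 − 2y/D) = 3.877 rad. Then A = (D²/8)(θ − sin θ) = 31.13 ft² and P = Dθ/2 = 14.34 ft. Hydraulic radius R = A/P = 31.13/14.34 = 2.17 ft. Q_B = (1.486/0.013)·31.13·2.17^(2/3)·√0.008 = 533.5 ft³/s.
Q_A = 3442 ft³/s vs Q_B = 533.5 ft³/s, so channel A carries more.

channel A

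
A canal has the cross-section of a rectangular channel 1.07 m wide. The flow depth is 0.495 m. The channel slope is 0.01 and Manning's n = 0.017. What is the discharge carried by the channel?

Q = 1.26 m³/s

Flow area A = b·y = 1.07 × 0.495 = 0.5297 m². Wetted perimeter P = b + 2y = 1.07 + 2×0.495 = 2.06 m.
Hydraulic radius R = A/P = 0.5297/2.06 = 0.2571 m.
Manning's equation: Q = (1/n) A R^(2/3) S^(1/2) = (1/0.017) × 0.5297 × 0.2571^(2/3) × 0.01^(1/2) = 1.26 m³/s.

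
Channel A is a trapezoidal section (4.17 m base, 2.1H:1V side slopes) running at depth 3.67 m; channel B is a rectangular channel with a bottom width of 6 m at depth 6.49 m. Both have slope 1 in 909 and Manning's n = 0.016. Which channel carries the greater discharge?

Channel A: With bottom width b = 4.17 m and side slope z = 2.1: A = (b + zy)y = (4.17 + 2.1×3.67)×3.67 = 43.59 m²; P = b + 2y√(1+z²) = 4.17 + 2×3.67×2.326 = 21.24 m. Hydraulic radius R = A/P = 43.59/21.24 = 2.052 m. Q_A = (1/0.016)·43.59·2.052^(2/3)·√0.0011 = 145.9 m³/s.
Channel B: Flow area A = b·y = 6 × 6.49 = 38.94 m². Wetted perimeter P = b + 2y = 6 + 2×6.49 = 18.98 m. Hydraulic radius R = A/P = 38.94/18.98 = 2.052 m. Q_B = (1/0.016)·38.94·2.052^(2/3)·√0.0011 = 130.3 m³/s.
Q_A = 145.9 m³/s vs Q_B = 130.3 m³/s, so channel A carries more.

channel A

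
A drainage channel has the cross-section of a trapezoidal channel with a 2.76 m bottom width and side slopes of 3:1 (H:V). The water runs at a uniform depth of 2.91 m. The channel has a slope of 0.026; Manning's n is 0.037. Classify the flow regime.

supercritical

With bottom width b = 2.76 m and side slope z = 3: A = (b + zy)y = (2.76 + 3×2.91)×2.91 = 33.44 m²; P = b + 2y√(1+z²) = 2.76 + 2×2.91×3.162 = 21.16 m.
Hydraulic radius R = A/P = 33.44/21.16 = 1.58 m.
V = (1/n) R^(2/3) √S = (1/0.037) × 1.58^(2/3) × √0.026 = 5.911 m/s. Hydraulic depth D_h = A/T = 33.44/20.22 = 1.654 m.
Froude number Fr = V/√(g·D_h) = 5.911/√(9.81×1.654) = 1.47, which is greater than 1, so the flow is supercritical.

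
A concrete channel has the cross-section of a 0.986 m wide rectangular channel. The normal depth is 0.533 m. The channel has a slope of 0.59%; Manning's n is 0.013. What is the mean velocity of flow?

Flow area A = b·y = 0.986 × 0.533 = 0.5255 m². Wetted perimeter P = b + 2y = 0.986 + 2×0.533 = 2.052 m.
Hydraulic radius R = A/P = 0.5255/2.052 = 0.2561 m.
From Manning's equation, V = (1/n) R^(2/3) S^(1/2) = (1/0.013) × 0.2561^(2/3) × 0.0059^(1/2) = 2.38 m/s.

V = 2.38 m/s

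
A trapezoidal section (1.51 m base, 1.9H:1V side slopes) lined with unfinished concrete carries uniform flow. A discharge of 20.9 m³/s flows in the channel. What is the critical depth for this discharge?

y_c = 1.55 m

At critical depth, Q² T / (g A³) = 1, i.e. A³/T = Q²/g = 20.9²/9.81 = 44.53.
Trying y = 1.95 m: A³/T = 117.9 — over.
Trying y = 1.21 m: A³/T = 16.03 — short.
Trying y = 1.55 m: A³/T = 44.49 — ≈ 44.53.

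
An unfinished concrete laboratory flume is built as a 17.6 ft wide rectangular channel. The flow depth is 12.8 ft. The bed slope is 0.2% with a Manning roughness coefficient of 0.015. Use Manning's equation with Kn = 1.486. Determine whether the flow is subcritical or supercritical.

subcritical

Flow area A = b·y = 17.6 × 12.8 = 225.3 ft². Wetted perimeter P = b + 2y = 17.6 + 2×12.8 = 43.2 ft.
Hydraulic radius R = A/P = 225.3/43.2 = 5.215 ft.
V = (1.486/n) R^(2/3) √S = (1.486/0.015) × 5.215^(2/3) × √0.002 = 13.32 ft/s. Hydraulic depth D_h = A/T = 225.3/17.6 = 12.8 ft.
Froude number Fr = V/√(g·D_h) = 13.32/√(32.2×12.8) = 0.656, which is less than 1, so the flow is subcritical.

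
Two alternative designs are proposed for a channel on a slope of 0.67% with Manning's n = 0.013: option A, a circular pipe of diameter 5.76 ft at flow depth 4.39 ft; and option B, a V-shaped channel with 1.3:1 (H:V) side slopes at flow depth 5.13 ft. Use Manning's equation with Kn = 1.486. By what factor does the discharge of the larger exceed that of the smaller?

Channel A: For a circular section of diameter D = 5.76 ft at depth y = 4.39 ft, the central angle is θ = 2 arccos(1 − 2y/D) = 4.245 rad. Then A = (D²/8)(θ − sin θ) = 21.31 ft² and P = Dθ/2 = 12.23 ft. Hydraulic radius R = A/P = 21.31/12.23 = 1.743 ft. Q_A = (1.486/0.013)·21.31·1.743^(2/3)·√0.0067 = 288.8 ft³/s.
Channel B: For a triangular section with side slope z = 1.3: A = zy² = 1.3×5.13² = 34.21 ft²; P = 2y√(1+z²) = 2×5.13×1.64 = 16.83 ft. Hydraulic radius R = A/P = 34.21/16.83 = 2.033 ft. Q_B = (1.486/0.013)·34.21·2.033^(2/3)·√0.0067 = 513.7 ft³/s.
The larger discharge is 513.7 ft³/s and the smaller is 288.8 ft³/s; the ratio is 1.78.

1.78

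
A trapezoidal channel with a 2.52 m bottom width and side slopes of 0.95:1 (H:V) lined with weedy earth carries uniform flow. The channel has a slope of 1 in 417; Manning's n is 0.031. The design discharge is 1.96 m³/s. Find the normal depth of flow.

Manning's equation rearranged: A R^(2/3) = nQ / (1·√S) = 0.031 × 1.96 / (√0.002398) = 1.241.
Trying y = 0.717 m: A R^(2/3) = 1.466 — too large.
Trying y = 0.496 m: A R^(2/3) = 0.7805 — too small.
Trying y = 0.651 m: A R^(2/3) = 1.241 — ≈ 1.241.

y_n = 0.651 m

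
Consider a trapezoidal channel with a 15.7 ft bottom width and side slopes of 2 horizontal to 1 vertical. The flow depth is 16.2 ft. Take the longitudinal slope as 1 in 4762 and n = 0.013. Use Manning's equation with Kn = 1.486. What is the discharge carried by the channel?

Q = 5520 ft³/s

With bottom width b = 15.7 ft and side slope z = 2: A = (b + zy)y = (15.7 + 2×16.2)×16.2 = 779.2 ft²; P = b + 2y√(1+z²) = 15.7 + 2×16.2×2.236 = 88.15 ft.
Hydraulic radius R = A/P = 779.2/88.15 = 8.84 ft.
Manning's equation: Q = (1.486/n) A R^(2/3) S^(1/2) = (1.486/0.013) × 779.2 × 8.84^(2/3) × 0.00021^(1/2) = 5520 ft³/s.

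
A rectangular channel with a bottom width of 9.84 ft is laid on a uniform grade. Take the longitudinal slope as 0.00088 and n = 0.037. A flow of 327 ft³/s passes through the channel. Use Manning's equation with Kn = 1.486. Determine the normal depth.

y_n = 12.1 ft

Manning's equation rearranged: A R^(2/3) = nQ / (1.486·√S) = 0.037 × 327 / (1.486 × √0.00088) = 274.5.
Trying y = 10 ft: A R^(2/3) = 218 — short.
Trying y = 14 ft: A R^(2/3) = 326 — over.
Trying y = 12.1 ft: A R^(2/3) = 274.4 — close enough.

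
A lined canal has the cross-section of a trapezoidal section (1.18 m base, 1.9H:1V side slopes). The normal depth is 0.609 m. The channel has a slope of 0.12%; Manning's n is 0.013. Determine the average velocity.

V = 1.39 m/s

With bottom width b = 1.18 m and side slope z = 1.9: A = (b + zy)y = (1.18 + 1.9×0.609)×0.609 = 1.423 m²; P = b + 2y√(1+z²) = 1.18 + 2×0.609×2.147 = 3.795 m.
Hydraulic radius R = A/P = 1.423/3.795 = 0.375 m.
From Manning's equation, V = (1/n) R^(2/3) S^(1/2) = (1/0.013) × 0.375^(2/3) × 0.0012^(1/2) = 1.39 m/s.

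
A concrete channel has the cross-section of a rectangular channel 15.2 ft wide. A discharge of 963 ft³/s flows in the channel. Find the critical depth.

y_c = 5 ft

For a rectangular channel, critical depth y_c = (q²/g)^(1/3) where q = Q/b = 963/15.2 = 63.36 ft²/s.
So y_c = (63.36²/32.2)^(1/3) = 5 ft.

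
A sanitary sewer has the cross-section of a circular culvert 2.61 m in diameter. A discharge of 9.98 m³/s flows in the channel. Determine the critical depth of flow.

At critical depth, Q² T / (g A³) = 1, i.e. A³/T = Q²/g = 9.98²/9.81 = 10.15.
At y = 1.27 m: A³/T = 6.611 — too small.
At y = 1.42 m: A³/T = 10.13 — matches.

y_c = 1.42 m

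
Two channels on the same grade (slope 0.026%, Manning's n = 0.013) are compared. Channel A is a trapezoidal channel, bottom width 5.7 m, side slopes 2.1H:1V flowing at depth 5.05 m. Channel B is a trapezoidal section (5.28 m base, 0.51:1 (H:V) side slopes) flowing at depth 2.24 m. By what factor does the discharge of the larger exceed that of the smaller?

Channel A: With bottom width b = 5.7 m and side slope z = 2.1: A = (b + zy)y = (5.7 + 2.1×5.05)×5.05 = 82.34 m²; P = b + 2y√(1+z²) = 5.7 + 2×5.05×2.326 = 29.19 m. Hydraulic radius R = A/P = 82.34/29.19 = 2.821 m. Q_A = (1/0.013)·82.34·2.821^(2/3)·√0.00026 = 203.9 m³/s.
Channel B: With bottom width b = 5.28 m and side slope z = 0.51: A = (b + zy)y = (5.28 + 0.51×2.24)×2.24 = 14.39 m²; P = b + 2y√(1+z²) = 5.28 + 2×2.24×1.123 = 10.31 m. Hydraulic radius R = A/P = 14.39/10.31 = 1.395 m. Q_B = (1/0.013)·14.39·1.395^(2/3)·√0.00026 = 22.28 m³/s.
The larger discharge is 203.9 m³/s and the smaller is 22.28 m³/s; the ratio is 9.15.

9.15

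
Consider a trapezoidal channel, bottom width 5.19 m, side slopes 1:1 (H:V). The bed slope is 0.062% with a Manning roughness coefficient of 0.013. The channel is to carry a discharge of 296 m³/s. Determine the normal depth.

y_n = 6.28 m

Manning's equation rearranged: A R^(2/3) = nQ / (1·√S) = 0.013 × 296 / (√0.00062) = 154.5.
At y = 4.5 m: A R^(2/3) = 78.89 — low.
At y = 7.42 m: A R^(2/3) = 218.7 — high.
At y = 6.28 m: A R^(2/3) = 154.4 — close enough.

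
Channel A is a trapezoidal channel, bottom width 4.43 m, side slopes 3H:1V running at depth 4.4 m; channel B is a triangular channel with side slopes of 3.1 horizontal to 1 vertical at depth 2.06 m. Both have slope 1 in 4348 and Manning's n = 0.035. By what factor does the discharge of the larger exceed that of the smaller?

10.7

Channel A: With bottom width b = 4.43 m and side slope z = 3: A = (b + zy)y = (4.43 + 3×4.4)×4.4 = 77.57 m²; P = b + 2y√(1+z²) = 4.43 + 2×4.4×3.162 = 32.26 m. Hydraulic radius R = A/P = 77.57/32.26 = 2.405 m. Q_A = (1/0.035)·77.57·2.405^(2/3)·√0.00023 = 60.33 m³/s.
Channel B: For a triangular section with side slope z = 3.1: A = zy² = 3.1×2.06² = 13.16 m²; P = 2y√(1+z²) = 2×2.06×3.257 = 13.42 m. Hydraulic radius R = A/P = 13.16/13.42 = 0.9803 m. Q_B = (1/0.035)·13.16·0.9803^(2/3)·√0.00023 = 5.625 m³/s.
The larger discharge is 60.33 m³/s and the smaller is 5.625 m³/s; the ratio is 10.7.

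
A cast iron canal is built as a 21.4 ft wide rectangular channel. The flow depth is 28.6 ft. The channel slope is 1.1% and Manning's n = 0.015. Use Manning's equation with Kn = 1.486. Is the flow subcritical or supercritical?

Flow area A = b·y = 21.4 × 28.6 = 612 ft². Wetted perimeter P = b + 2y = 21.4 + 2×28.6 = 78.6 ft.
Hydraulic radius R = A/P = 612/78.6 = 7.787 ft.
V = (1.486/n) R^(2/3) √S = (1.486/0.015) × 7.787^(2/3) × √0.011 = 40.82 ft/s. Hydraulic depth D_h = A/T = 612/21.4 = 28.6 ft.
Froude number Fr = V/√(g·D_h) = 40.82/√(32.2×28.6) = 1.35, which is greater than 1, so the flow is supercritical.

supercritical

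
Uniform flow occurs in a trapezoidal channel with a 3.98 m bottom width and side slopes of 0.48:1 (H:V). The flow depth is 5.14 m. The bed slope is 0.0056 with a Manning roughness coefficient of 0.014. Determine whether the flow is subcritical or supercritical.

With bottom width b = 3.98 m and side slope z = 0.48: A = (b + zy)y = (3.98 + 0.48×5.14)×5.14 = 33.14 m²; P = b + 2y√(1+z²) = 3.98 + 2×5.14×1.109 = 15.38 m.
Hydraulic radius R = A/P = 33.14/15.38 = 2.154 m.
V = (1/n) R^(2/3) √S = (1/0.014) × 2.154^(2/3) × √0.0056 = 8.916 m/s. Hydraulic depth D_h = A/T = 33.14/8.914 = 3.717 m.
Froude number Fr = V/√(g·D_h) = 8.916/√(9.81×3.717) = 1.48, which is greater than 1, so the flow is supercritical.

supercritical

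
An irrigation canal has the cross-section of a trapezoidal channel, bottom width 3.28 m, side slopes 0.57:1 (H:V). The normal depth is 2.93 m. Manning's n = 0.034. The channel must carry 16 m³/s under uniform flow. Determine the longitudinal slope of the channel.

S = 0.00086

With bottom width b = 3.28 m and side slope z = 0.57: A = (b + zy)y = (3.28 + 0.57×2.93)×2.93 = 14.5 m²; P = b + 2y√(1+z²) = 3.28 + 2×2.93×1.151 = 10.03 m.
Hydraulic radius R = A/P = 14.5/10.03 = 1.447 m.
From Manning's equation, S = [nQ / (1 A R^(2/3))]² = [0.034 × 16 / (1 × 14.5 × 1.447^(2/3))]² = 0.00086.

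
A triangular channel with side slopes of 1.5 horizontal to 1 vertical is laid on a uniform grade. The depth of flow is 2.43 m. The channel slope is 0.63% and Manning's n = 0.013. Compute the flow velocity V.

For a triangular section with side slope z = 1.5: A = zy² = 1.5×2.43² = 8.857 m²; P = 2y√(1+z²) = 2×2.43×1.803 = 8.761 m.
Hydraulic radius R = A/P = 8.857/8.761 = 1.011 m.
From Manning's equation, V = (1/n) R^(2/3) S^(1/2) = (1/0.013) × 1.011^(2/3) × 0.0063^(1/2) = 6.15 m/s.

V = 6.15 m/s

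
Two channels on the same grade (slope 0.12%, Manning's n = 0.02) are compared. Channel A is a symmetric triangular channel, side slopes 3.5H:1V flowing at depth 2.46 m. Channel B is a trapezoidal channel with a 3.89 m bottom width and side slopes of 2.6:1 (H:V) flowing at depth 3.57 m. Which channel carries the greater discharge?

Channel A: For a triangular section with side slope z = 3.5: A = zy² = 3.5×2.46² = 21.18 m²; P = 2y√(1+z²) = 2×2.46×3.64 = 17.91 m. Hydraulic radius R = A/P = 21.18/17.91 = 1.183 m. Q_A = (1/0.02)·21.18·1.183^(2/3)·√0.0012 = 41.03 m³/s.
Channel B: With bottom width b = 3.89 m and side slope z = 2.6: A = (b + zy)y = (3.89 + 2.6×3.57)×3.57 = 47.02 m²; P = b + 2y√(1+z²) = 3.89 + 2×3.57×2.786 = 23.78 m. Hydraulic radius R = A/P = 47.02/23.78 = 1.977 m. Q_B = (1/0.02)·47.02·1.977^(2/3)·√0.0012 = 128.3 m³/s.
Q_A = 41.03 m³/s vs Q_B = 128.3 m³/s, so channel B carries more.

channel B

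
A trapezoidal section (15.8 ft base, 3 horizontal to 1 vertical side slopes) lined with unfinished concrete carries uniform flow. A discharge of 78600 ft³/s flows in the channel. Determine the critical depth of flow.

At critical depth, Q² T / (g A³) = 1, i.e. A³/T = Q²/g = 78600²/32.2 = 191900000.
At y = 22.4 ft: A³/T = 42790000 — short.
At y = 36.4 ft: A³/T = 402200000 — over.
At y = 31.1 ft: A³/T = 193000000 — ≈ 191900000.

y_c = 31.1 ft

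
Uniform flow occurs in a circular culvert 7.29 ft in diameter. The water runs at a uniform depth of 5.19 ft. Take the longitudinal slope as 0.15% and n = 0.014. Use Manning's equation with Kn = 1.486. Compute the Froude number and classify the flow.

For a circular section of diameter D = 7.29 ft at depth y = 5.19 ft, the central angle is θ = 2 arccos(1 − 2y/D) = 4.017 rad. Then A = (D²/8)(θ − sin θ) = 31.79 ft² and P = Dθ/2 = 14.64 ft.
Hydraulic radius R = A/P = 31.79/14.64 = 2.171 ft.
V = (1.486/n) R^(2/3) √S = (1.486/0.014) × 2.171^(2/3) × √0.0015 = 6.892 ft/s. Hydraulic depth D_h = A/T = 31.79/6.603 = 4.814 ft.
Froude number Fr = V/√(g·D_h) = 6.892/√(32.2×4.814) = 0.554, which is less than 1, so the flow is subcritical.

subcritical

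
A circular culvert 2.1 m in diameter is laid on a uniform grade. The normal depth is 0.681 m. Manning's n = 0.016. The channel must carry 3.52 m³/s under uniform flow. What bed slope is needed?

For a circular section of diameter D = 2.1 m at depth y = 0.681 m, the central angle is θ = 2 arccos(1 − 2y/D) = 2.423 rad. Then A = (D²/8)(θ − sin θ) = 0.9732 m² and P = Dθ/2 = 2.545 m.
Hydraulic radius R = A/P = 0.9732/2.545 = 0.3824 m.
From Manning's equation, S = [nQ / (1 A R^(2/3))]² = [0.016 × 3.52 / (1 × 0.9732 × 0.3824^(2/3))]² = 0.0121.

S = 0.0121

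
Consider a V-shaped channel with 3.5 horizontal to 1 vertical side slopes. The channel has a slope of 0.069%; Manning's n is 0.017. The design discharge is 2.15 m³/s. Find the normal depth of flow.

y_n = 0.85 m

Manning's equation rearranged: A R^(2/3) = nQ / (1·√S) = 0.017 × 2.15 / (√0.00069) = 1.391.
Trying y = 1.05 m: A R^(2/3) = 2.446 — over.
Trying y = 0.734 m: A R^(2/3) = 0.9416 — short.
Trying y = 0.85 m: A R^(2/3) = 1.393 — close enough.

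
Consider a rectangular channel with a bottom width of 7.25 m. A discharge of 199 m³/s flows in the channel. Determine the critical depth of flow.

y_c = 4.25 m

For a rectangular channel, critical depth y_c = (q²/g)^(1/3) where q = Q/b = 199/7.25 = 27.45 m²/s.
So y_c = (27.45²/9.81)^(1/3) = 4.25 m.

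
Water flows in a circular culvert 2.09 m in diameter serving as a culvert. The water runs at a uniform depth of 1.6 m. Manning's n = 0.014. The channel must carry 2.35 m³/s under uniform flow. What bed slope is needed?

For a circular section of diameter D = 2.09 m at depth y = 1.6 m, the central angle is θ = 2 arccos(1 − 2y/D) = 4.261 rad. Then A = (D²/8)(θ − sin θ) = 2.818 m² and P = Dθ/2 = 4.453 m.
Hydraulic radius R = A/P = 2.818/4.453 = 0.6329 m.
From Manning's equation, S = [nQ / (1 A R^(2/3))]² = [0.014 × 2.35 / (1 × 2.818 × 0.6329^(2/3))]² = 0.000251.

S = 0.000251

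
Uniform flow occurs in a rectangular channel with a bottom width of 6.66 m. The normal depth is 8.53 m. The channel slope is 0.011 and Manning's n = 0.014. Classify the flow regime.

supercritical

Flow area A = b·y = 6.66 × 8.53 = 56.81 m². Wetted perimeter P = b + 2y = 6.66 + 2×8.53 = 23.72 m.
Hydraulic radius R = A/P = 56.81/23.72 = 2.395 m.
V = (1/n) R^(2/3) √S = (1/0.014) × 2.395^(2/3) × √0.011 = 13.41 m/s. Hydraulic depth D_h = A/T = 56.81/6.66 = 8.53 m.
Froude number Fr = V/√(g·D_h) = 13.41/√(9.81×8.53) = 1.47, which is greater than 1, so the flow is supercritical.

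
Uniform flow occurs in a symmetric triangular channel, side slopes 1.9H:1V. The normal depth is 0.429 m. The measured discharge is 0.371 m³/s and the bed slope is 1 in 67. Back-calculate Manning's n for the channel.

n = 0.038

For a triangular section with side slope z = 1.9: A = zy² = 1.9×0.429² = 0.3497 m²; P = 2y√(1+z²) = 2×0.429×2.147 = 1.842 m.
Hydraulic radius R = A/P = 0.3497/1.842 = 0.1898 m.
Rearranging Manning's equation: n = (1/Q) A R^(2/3) S^(1/2) = (1/0.371) × 0.3497 × 0.1898^(2/3) × √0.01493 = 0.038.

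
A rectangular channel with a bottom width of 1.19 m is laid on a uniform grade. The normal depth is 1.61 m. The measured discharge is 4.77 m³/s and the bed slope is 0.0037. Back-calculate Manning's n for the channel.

Flow area A = b·y = 1.19 × 1.61 = 1.916 m². Wetted perimeter P = b + 2y = 1.19 + 2×1.61 = 4.41 m.
Hydraulic radius R = A/P = 1.916/4.41 = 0.4344 m.
Rearranging Manning's equation: n = (1/Q) A R^(2/3) S^(1/2) = (1/4.77) × 1.916 × 0.4344^(2/3) × √0.0037 = 0.014.

n = 0.014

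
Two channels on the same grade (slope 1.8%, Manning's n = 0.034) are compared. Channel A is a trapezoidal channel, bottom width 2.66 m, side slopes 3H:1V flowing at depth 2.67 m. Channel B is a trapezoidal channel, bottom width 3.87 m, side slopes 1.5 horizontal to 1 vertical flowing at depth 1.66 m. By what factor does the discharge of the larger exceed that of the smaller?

Channel A: With bottom width b = 2.66 m and side slope z = 3: A = (b + zy)y = (2.66 + 3×2.67)×2.67 = 28.49 m²; P = b + 2y√(1+z²) = 2.66 + 2×2.67×3.162 = 19.55 m. Hydraulic radius R = A/P = 28.49/19.55 = 1.457 m. Q_A = (1/0.034)·28.49·1.457^(2/3)·√0.018 = 144.5 m³/s.
Channel B: With bottom width b = 3.87 m and side slope z = 1.5: A = (b + zy)y = (3.87 + 1.5×1.66)×1.66 = 10.56 m²; P = b + 2y√(1+z²) = 3.87 + 2×1.66×1.803 = 9.855 m. Hydraulic radius R = A/P = 10.56/9.855 = 1.071 m. Q_B = (1/0.034)·10.56·1.071^(2/3)·√0.018 = 43.62 m³/s.
The larger discharge is 144.5 m³/s and the smaller is 43.62 m³/s; the ratio is 3.31.

3.31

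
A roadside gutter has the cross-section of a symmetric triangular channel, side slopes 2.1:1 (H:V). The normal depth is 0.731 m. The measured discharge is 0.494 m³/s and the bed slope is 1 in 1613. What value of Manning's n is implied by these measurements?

For a triangular section with side slope z = 2.1: A = zy² = 2.1×0.731² = 1.122 m²; P = 2y√(1+z²) = 2×0.731×2.326 = 3.401 m.
Hydraulic radius R = A/P = 1.122/3.401 = 0.33 m.
Rearranging Manning's equation: n = (1/Q) A R^(2/3) S^(1/2) = (1/0.494) × 1.122 × 0.33^(2/3) × √0.00062 = 0.027.

n = 0.027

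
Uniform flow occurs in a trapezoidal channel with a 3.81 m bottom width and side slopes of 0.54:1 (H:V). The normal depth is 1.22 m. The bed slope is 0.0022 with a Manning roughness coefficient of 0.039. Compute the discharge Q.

With bottom width b = 3.81 m and side slope z = 0.54: A = (b + zy)y = (3.81 + 0.54×1.22)×1.22 = 5.452 m²; P = b + 2y√(1+z²) = 3.81 + 2×1.22×1.136 = 6.583 m.
Hydraulic radius R = A/P = 5.452/6.583 = 0.8282 m.
Manning's equation: Q = (1/n) A R^(2/3) S^(1/2) = (1/0.039) × 5.452 × 0.8282^(2/3) × 0.0022^(1/2) = 5.78 m³/s.

Q = 5.78 m³/s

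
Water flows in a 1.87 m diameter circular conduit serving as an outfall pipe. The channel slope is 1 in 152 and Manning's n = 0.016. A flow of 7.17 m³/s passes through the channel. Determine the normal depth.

Manning's equation rearranged: A R^(2/3) = nQ / (1·√S) = 0.016 × 7.17 / (√0.006579) = 1.414.
Trying y = 1.07 m: A R^(2/3) = 1.032 — low.
Trying y = 1.33 m: A R^(2/3) = 1.414 — close enough.

y_n = 1.33 m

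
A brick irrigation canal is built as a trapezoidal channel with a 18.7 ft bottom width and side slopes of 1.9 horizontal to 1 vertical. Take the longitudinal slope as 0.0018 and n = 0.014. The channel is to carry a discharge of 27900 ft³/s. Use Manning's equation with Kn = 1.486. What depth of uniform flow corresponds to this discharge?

Manning's equation rearranged: A R^(2/3) = nQ / (1.486·√S) = 0.014 × 27900 / (1.486 × √0.0018) = 6196.
Trying y = 23.4 ft: A R^(2/3) = 7918 — over.
Trying y = 16.8 ft: A R^(2/3) = 3777 — short.
Trying y = 21 ft: A R^(2/3) = 6198 — close enough.

y_n = 21 ft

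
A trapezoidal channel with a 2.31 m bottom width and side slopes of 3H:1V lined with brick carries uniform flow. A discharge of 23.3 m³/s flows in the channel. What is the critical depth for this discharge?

At critical depth, Q² T / (g A³) = 1, i.e. A³/T = Q²/g = 23.3²/9.81 = 55.34.
Trying y = 0.932 m: A³/T = 13.64 — too small.
Trying y = 1.57 m: A³/T = 114.1 — too large.
Trying y = 1.32 m: A³/T = 55.42 — close enough.

y_c = 1.32 m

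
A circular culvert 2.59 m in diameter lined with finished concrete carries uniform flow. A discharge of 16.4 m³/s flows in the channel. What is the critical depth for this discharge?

At critical depth, Q² T / (g A³) = 1, i.e. A³/T = Q²/g = 16.4²/9.81 = 27.42.
Try y = 1.32 m: A³/T = 7.593 — low.
Try y = 2.18 m: A³/T = 56.07 — high.
Try y = 1.84 m: A³/T = 27.3 — ≈ 27.42.

y_c = 1.84 m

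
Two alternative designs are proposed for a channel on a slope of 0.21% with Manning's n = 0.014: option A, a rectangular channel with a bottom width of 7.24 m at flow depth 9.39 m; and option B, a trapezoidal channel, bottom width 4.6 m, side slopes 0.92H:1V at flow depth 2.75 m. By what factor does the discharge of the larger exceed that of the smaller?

4.76

Channel A: Flow area A = b·y = 7.24 × 9.39 = 67.98 m². Wetted perimeter P = b + 2y = 7.24 + 2×9.39 = 26.02 m. Hydraulic radius R = A/P = 67.98/26.02 = 2.613 m. Q_A = (1/0.014)·67.98·2.613^(2/3)·√0.0021 = 422.1 m³/s.
Channel B: With bottom width b = 4.6 m and side slope z = 0.92: A = (b + zy)y = (4.6 + 0.92×2.75)×2.75 = 19.61 m²; P = b + 2y√(1+z²) = 4.6 + 2×2.75×1.359 = 12.07 m. Hydraulic radius R = A/P = 19.61/12.07 = 1.624 m. Q_B = (1/0.014)·19.61·1.624^(2/3)·√0.0021 = 88.67 m³/s.
The larger discharge is 422.1 m³/s and the smaller is 88.67 m³/s; the ratio is 4.76.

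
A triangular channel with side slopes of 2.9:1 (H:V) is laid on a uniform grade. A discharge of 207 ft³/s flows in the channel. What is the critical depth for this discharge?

y_c = 3.16 ft

At critical depth, Q² T / (g A³) = 1, i.e. A³/T = Q²/g = 207²/32.2 = 1331.
Trying y = 2.43 ft: A³/T = 356.3 — too small.
Trying y = 3.69 ft: A³/T = 2877 — too large.
Trying y = 3.16 ft: A³/T = 1325 — matches.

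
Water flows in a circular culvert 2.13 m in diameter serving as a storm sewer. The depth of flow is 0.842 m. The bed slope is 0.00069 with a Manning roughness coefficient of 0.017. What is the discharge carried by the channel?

For a circular section of diameter D = 2.13 m at depth y = 0.842 m, the central angle is θ = 2 arccos(1 − 2y/D) = 2.72 rad. Then A = (D²/8)(θ − sin θ) = 1.31 m² and P = Dθ/2 = 2.896 m.
Hydraulic radius R = A/P = 1.31/2.896 = 0.4523 m.
Manning's equation: Q = (1/n) A R^(2/3) S^(1/2) = (1/0.017) × 1.31 × 0.4523^(2/3) × 0.00069^(1/2) = 1.19 m³/s.

Q = 1.19 m³/s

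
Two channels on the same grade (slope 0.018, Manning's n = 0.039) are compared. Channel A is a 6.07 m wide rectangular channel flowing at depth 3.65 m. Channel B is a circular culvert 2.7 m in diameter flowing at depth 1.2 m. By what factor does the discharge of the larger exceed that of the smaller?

17.3

Channel A: Flow area A = b·y = 6.07 × 3.65 = 22.16 m². Wetted perimeter P = b + 2y = 6.07 + 2×3.65 = 13.37 m. Hydraulic radius R = A/P = 22.16/13.37 = 1.657 m. Q_A = (1/0.039)·22.16·1.657^(2/3)·√0.018 = 106.7 m³/s.
Channel B: For a circular section of diameter D = 2.7 m at depth y = 1.2 m, the central angle is θ = 2 arccos(1 − 2y/D) = 2.919 rad. Then A = (D²/8)(θ − sin θ) = 2.459 m² and P = Dθ/2 = 3.941 m. Hydraulic radius R = A/P = 2.459/3.941 = 0.6239 m. Q_B = (1/0.039)·2.459·0.6239^(2/3)·√0.018 = 6.176 m³/s.
The larger discharge is 106.7 m³/s and the smaller is 6.176 m³/s; the ratio is 17.3.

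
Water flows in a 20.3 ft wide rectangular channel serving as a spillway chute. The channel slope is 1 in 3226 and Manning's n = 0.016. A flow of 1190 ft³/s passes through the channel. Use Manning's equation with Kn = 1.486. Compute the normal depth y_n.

y_n = 11.6 ft

Manning's equation rearranged: A R^(2/3) = nQ / (1.486·√S) = 0.016 × 1190 / (1.486 × √0.00031) = 727.7.
At y = 14.1 ft: A R^(2/3) = 934.8 — too large.
At y = 8.3 ft: A R^(2/3) = 463.7 — too small.
At y = 11.6 ft: A R^(2/3) = 726 — close enough.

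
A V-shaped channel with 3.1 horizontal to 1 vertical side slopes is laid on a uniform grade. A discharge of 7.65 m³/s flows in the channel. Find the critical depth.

At critical depth, Q² T / (g A³) = 1, i.e. A³/T = Q²/g = 7.65²/9.81 = 5.966.
Trying y = 1.32 m: A³/T = 19.26 — over.
Trying y = 1.04 m: A³/T = 5.846 — close enough.

y_c = 1.04 m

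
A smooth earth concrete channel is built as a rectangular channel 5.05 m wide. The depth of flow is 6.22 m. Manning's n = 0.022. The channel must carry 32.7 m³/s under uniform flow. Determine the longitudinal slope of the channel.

S = 0.00024

Flow area A = b·y = 5.05 × 6.22 = 31.41 m². Wetted perimeter P = b + 2y = 5.05 + 2×6.22 = 17.49 m.
Hydraulic radius R = A/P = 31.41/17.49 = 1.796 m.
From Manning's equation, S = [nQ / (1 A R^(2/3))]² = [0.022 × 32.7 / (1 × 31.41 × 1.796^(2/3))]² = 0.00024.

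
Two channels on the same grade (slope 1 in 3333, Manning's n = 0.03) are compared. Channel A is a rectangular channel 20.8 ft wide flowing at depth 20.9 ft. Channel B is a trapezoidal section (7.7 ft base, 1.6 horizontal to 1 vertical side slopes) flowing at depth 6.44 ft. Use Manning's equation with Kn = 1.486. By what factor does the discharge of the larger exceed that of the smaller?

Channel A: Flow area A = b·y = 20.8 × 20.9 = 434.7 ft². Wetted perimeter P = b + 2y = 20.8 + 2×20.9 = 62.6 ft. Hydraulic radius R = A/P = 434.7/62.6 = 6.944 ft. Q_A = (1.486/0.03)·434.7·6.944^(2/3)·√0.0003 = 1358 ft³/s.
Channel B: With bottom width b = 7.7 ft and side slope z = 1.6: A = (b + zy)y = (7.7 + 1.6×6.44)×6.44 = 115.9 ft²; P = b + 2y√(1+z²) = 7.7 + 2×6.44×1.887 = 32 ft. Hydraulic radius R = A/P = 115.9/32 = 3.623 ft. Q_B = (1.486/0.03)·115.9·3.623^(2/3)·√0.0003 = 234.7 ft³/s.
The larger discharge is 1358 ft³/s and the smaller is 234.7 ft³/s; the ratio is 5.79.

5.79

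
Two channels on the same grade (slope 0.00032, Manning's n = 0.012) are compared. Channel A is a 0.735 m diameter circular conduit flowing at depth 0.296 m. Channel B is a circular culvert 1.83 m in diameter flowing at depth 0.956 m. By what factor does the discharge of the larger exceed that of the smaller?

Channel A: For a circular section of diameter D = 0.735 m at depth y = 0.296 m, the central angle is θ = 2 arccos(1 − 2y/D) = 2.75 rad. Then A = (D²/8)(θ − sin θ) = 0.1599 m² and P = Dθ/2 = 1.011 m. Hydraulic radius R = A/P = 0.1599/1.011 = 0.1582 m. Q_A = (1/0.012)·0.1599·0.1582^(2/3)·√0.00032 = 0.06975 m³/s.
Channel B: For a circular section of diameter D = 1.83 m at depth y = 0.956 m, the central angle is θ = 2 arccos(1 − 2y/D) = 3.231 rad. Then A = (D²/8)(θ − sin θ) = 1.39 m² and P = Dθ/2 = 2.957 m. Hydraulic radius R = A/P = 1.39/2.957 = 0.4702 m. Q_B = (1/0.012)·1.39·0.4702^(2/3)·√0.00032 = 1.253 m³/s.
The larger discharge is 1.253 m³/s and the smaller is 0.06975 m³/s; the ratio is 18.

18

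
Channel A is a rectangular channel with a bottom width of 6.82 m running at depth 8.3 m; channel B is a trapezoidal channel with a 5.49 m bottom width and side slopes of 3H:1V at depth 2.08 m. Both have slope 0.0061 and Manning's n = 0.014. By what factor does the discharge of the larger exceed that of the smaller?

Channel A: Flow area A = b·y = 6.82 × 8.3 = 56.61 m². Wetted perimeter P = b + 2y = 6.82 + 2×8.3 = 23.42 m. Hydraulic radius R = A/P = 56.61/23.42 = 2.417 m. Q_A = (1/0.014)·56.61·2.417^(2/3)·√0.0061 = 568.7 m³/s.
Channel B: With bottom width b = 5.49 m and side slope z = 3: A = (b + zy)y = (5.49 + 3×2.08)×2.08 = 24.4 m²; P = b + 2y√(1+z²) = 5.49 + 2×2.08×3.162 = 18.65 m. Hydraulic radius R = A/P = 24.4/18.65 = 1.309 m. Q_B = (1/0.014)·24.4·1.309^(2/3)·√0.0061 = 162.8 m³/s.
The larger discharge is 568.7 m³/s and the smaller is 162.8 m³/s; the ratio is 3.49.

3.49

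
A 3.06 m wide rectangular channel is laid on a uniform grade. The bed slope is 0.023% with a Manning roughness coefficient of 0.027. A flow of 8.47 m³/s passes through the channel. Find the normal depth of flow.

y_n = 4.51 m

Manning's equation rearranged: A R^(2/3) = nQ / (1·√S) = 0.027 × 8.47 / (√0.00023) = 15.08.
Try y = 5.64 m: A R^(2/3) = 19.53 — too large.
Try y = 4.51 m: A R^(2/3) = 15.08 — ≈ 15.08.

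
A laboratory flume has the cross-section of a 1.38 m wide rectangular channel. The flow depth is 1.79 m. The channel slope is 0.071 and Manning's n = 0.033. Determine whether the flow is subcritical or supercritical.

Flow area A = b·y = 1.38 × 1.79 = 2.47 m². Wetted perimeter P = b + 2y = 1.38 + 2×1.79 = 4.96 m.
Hydraulic radius R = A/P = 2.47/4.96 = 0.498 m.
V = (1/n) R^(2/3) √S = (1/0.033) × 0.498^(2/3) × √0.071 = 5.073 m/s. Hydraulic depth D_h = A/T = 2.47/1.38 = 1.79 m.
Froude number Fr = V/√(g·D_h) = 5.073/√(9.81×1.79) = 1.21, which is greater than 1, so the flow is supercritical.

supercritical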